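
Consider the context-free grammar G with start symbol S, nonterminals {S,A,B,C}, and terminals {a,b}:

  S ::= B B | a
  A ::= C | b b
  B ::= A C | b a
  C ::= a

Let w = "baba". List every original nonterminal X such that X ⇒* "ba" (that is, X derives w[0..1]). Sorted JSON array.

CNF form of G:
  S -> B B | a
  A -> T0 T0 | a
  B -> A C | T0 T1
  C -> a
  T0 -> b
  T1 -> a

CYK fill, restricted to cells inside w[0..1]:
  cell(0,0) b: {T0}  orig:{}
  cell(1,1) a: {A,C,S,T1}  orig:{A,C,S}
  cell(0,1) ba: {B}

Original NTs in T[0,1] deriving "ba": ["B"]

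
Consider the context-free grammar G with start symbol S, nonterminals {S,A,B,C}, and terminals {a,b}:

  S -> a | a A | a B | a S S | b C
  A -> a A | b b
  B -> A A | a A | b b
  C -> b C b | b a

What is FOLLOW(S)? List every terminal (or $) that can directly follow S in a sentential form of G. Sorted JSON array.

FIRST sets, iterate to fixpoint:
iter 1:
  A via A→a A: +{a}
  A via A→b b: +{b}
  B via B→A A: +{a,b}
  C via C→b C b: +{b}
  S via S→a: +{a}
  S via S→b C: +{b}
  FIRST[S]={a,b}  FIRST[A]={a,b}  FIRST[B]={a,b}  FIRST[C]={b}
iter 2: done
  FIRST[S]={a,b}  FIRST[A]={a,b}  FIRST[B]={a,b}  FIRST[C]={b}

FOLLOW iteration:
FOLLOW(S) := {$}
pass 1:
  B→A A: FOLLOW(A) ⊇ FIRST(A) = {a,b}; new: +{a,b}
  C→b C b: FOLLOW(C) ⊇ FIRST(b) = {b}; new: +{b}
  S→a A: FOLLOW(A) ⊇ FOLLOW(S) ⊇ {$}; new: +{$}
  S→a B: FOLLOW(B) ⊇ FOLLOW(S) ⊇ {$}; new: +{$}
  S→a S S: FOLLOW(S) ⊇ FIRST(S) = {a,b}; new: +{a,b}
  S→b C: FOLLOW(C) ⊇ FOLLOW(S) ⊇ {$,a,b}; new: +{$,a}
  S: {$,a,b}  A: {$,a,b}  B: {$}  C: {$,a,b}
pass 2:
  S→a B: FOLLOW(B) ⊇ FOLLOW(S) ⊇ {$,a,b}; new: +{a,b}
  S: {$,a,b}  A: {$,a,b}  B: {$,a,b}  C: {$,a,b}
pass 3: — fixpoint
  S: {$,a,b}  A: {$,a,b}  B: {$,a,b}  C: {$,a,b}

FOLLOW(S) = ["$", "a", "b"]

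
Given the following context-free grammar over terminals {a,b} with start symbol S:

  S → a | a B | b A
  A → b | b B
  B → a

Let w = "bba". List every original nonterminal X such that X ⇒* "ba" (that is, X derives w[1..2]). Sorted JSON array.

CNF form of G:
  S -> T0 A | T1 B | a
  A -> T0 B | b
  B -> a
  T0 -> b
  T1 -> a

Fill CYK table bottom-up — only the sub-triangle for w[1..2]:
  [1..1]={A,T0}  "b"  orig:{A}
  [2..2]={B,S,T1}  "a"  orig:{B,S}
  [1..2]={A}  "ba"

Original NTs in T[1,2] deriving "ba": ["A"]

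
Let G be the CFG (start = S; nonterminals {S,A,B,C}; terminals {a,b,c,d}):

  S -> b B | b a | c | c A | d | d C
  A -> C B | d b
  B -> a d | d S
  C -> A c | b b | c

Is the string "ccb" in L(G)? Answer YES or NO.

CNF form of G:
  S -> T0 C | T1 B | T1 T2 | T3 A | c | d
  A -> C B | T0 T1
  B -> T0 S | T2 T0
  C -> A T3 | T1 T1 | c
  T0 -> d
  T1 -> b
  T2 -> a
  T3 -> c

CYK fill:
  cell(0,0) c: {C,S,T3}  orig:{C,S}
  cell(1,1) c: {C,S,T3}  orig:{C,S}
  cell(2,2) b: {T1}  orig:{}
  cell(0,1) cc: ∅
  cell(1,2) cb: ∅
  cell(0,2) ccb: ∅

S ∉ T[0,2] ⇒ NO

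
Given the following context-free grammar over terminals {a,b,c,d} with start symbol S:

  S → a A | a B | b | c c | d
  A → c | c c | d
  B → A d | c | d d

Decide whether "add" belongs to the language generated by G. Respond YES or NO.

CNF form of G:
  S -> T0 T0 | T2 A | T2 B | b | d
  A -> T0 T0 | c | d
  B -> A T1 | T1 T1 | c
  T0 -> c
  T1 -> d
  T2 -> a

CYK fill:
  T[0,0] 'a' = {T2}  orig:{}
  T[1,1] 'd' = {A,S,T1}  orig:{A,S}
  T[2,2] 'd' = {A,S,T1}  orig:{A,S}
  T[0,1] 'ad' = {S}
  T[1,2] 'dd' = {B}
  T[0,2] 'add' = {S}

S ∈ T[0,2] ⇒ YES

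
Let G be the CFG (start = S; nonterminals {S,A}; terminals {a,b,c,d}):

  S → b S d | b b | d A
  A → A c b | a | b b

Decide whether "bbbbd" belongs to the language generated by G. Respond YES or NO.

CNF form of G:
  S -> T1 T1 | T1 X4 | T2 A
  A -> A X3 | T1 T1 | a
  T0 -> c
  T1 -> b
  T2 -> d
  X3 -> T0 T1
  X4 -> S T2

CYK table (by increasing span):
  T[0,0] 'b' = {T1}  orig:{}
  T[1,1] 'b' = {T1}  orig:{}
  T[2,2] 'b' = {T1}  orig:{}
  T[3,3] 'b' = {T1}  orig:{}
  T[4,4] 'd' = {T2}  orig:{}
  T[0,1] 'bb' = {A,S}
  T[1,2] 'bb' = {A,S}
  T[2,3] 'bb' = {A,S}
  T[3,4] 'bd' = ∅
  T[0,2] 'bbb' = ∅
  T[1,3] 'bbb' = ∅
  T[2,4] 'bbd' = {X4}  orig:{}
  T[0,3] 'bbbb' = ∅
  T[1,4] 'bbbd' = {S}
  T[0,4] 'bbbbd' = ∅

S ∉ T[0,4] ⇒ NO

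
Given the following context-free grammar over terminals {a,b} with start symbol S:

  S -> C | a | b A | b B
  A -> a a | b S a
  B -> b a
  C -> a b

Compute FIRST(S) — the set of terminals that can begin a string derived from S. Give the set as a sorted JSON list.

FIRST iteration:
round 1:
  A via A→a a: +{a}
  A via A→b S a: +{b}
  B via B→b a: +{b}
  C via C→a b: +{a}
  S via S→C: +{a}
  S via S→b A: +{b}
  FIRST(S)={a,b}  FIRST(A)={a,b}  FIRST(B)={b}  FIRST(C)={a}
round 2: (stable)
  FIRST(S)={a,b}  FIRST(A)={a,b}  FIRST(B)={b}  FIRST(C)={a}

FIRST(S) = ["a", "b"]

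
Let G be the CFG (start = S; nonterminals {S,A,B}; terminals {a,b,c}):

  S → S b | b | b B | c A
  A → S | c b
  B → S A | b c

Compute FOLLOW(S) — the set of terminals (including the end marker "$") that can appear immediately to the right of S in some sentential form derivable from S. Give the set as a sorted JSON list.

Compute FIRST by fixpoint:
round 1:
  A via A→c b: +{c}
  B via B→b c: +{b}
  S via S→b: +{b}
  S via S→c A: +{c}
  S: {b,c}  A: {c}  B: {b}
round 2:
  A via A→S: +{b}
  B via B→S A: +{c}
  S: {b,c}  A: {b,c}  B: {b,c}
round 3: done
  S: {b,c}  A: {b,c}  B: {b,c}

Compute FOLLOW by fixpoint:
FOLLOW(S) := {$}
iter 1:
  B→S A: FOLLOW(S) ⊇ FIRST(A) = {b,c}; new: +{b,c}
  S→b B: FOLLOW(B) ⊇ FOLLOW(S) ⊇ {$,b,c}; new: +{$,b,c}
  S→c A: FOLLOW(A) ⊇ FOLLOW(S) ⊇ {$,b,c}; new: +{$,b,c}
  FOLLOW[S]={$,b,c}  FOLLOW[A]={$,b,c}  FOLLOW[B]={$,b,c}
iter 2: (no change)
  FOLLOW[S]={$,b,c}  FOLLOW[A]={$,b,c}  FOLLOW[B]={$,b,c}

FOLLOW(S) = ["$", "b", "c"]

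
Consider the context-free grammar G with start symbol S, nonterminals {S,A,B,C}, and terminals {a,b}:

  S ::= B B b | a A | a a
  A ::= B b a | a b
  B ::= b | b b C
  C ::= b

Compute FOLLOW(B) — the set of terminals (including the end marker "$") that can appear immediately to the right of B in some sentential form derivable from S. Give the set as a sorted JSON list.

FIRST sets, iterate to fixpoint:
iter 1:
  A via A→a b: +{a}
  B via B→b: +{b}
  C via C→b: +{b}
  S via S→B B b: +{b}
  S via S→a A: +{a}
  FIRST(S)={a,b}  FIRST(A)={a}  FIRST(B)={b}  FIRST(C)={b}
iter 2:
  A via A→B b a: +{b}
  FIRST(S)={a,b}  FIRST(A)={a,b}  FIRST(B)={b}  FIRST(C)={b}
iter 3: — fixpoint
  FIRST(S)={a,b}  FIRST(A)={a,b}  FIRST(B)={b}  FIRST(C)={b}

FOLLOW sets:
FOLLOW(S) := {$}
round 1:
  A→B b a: FOLLOW(B) ⊇ FIRST(b) = {b}; new: +{b}
  B→b b C: FOLLOW(C) ⊇ FOLLOW(B) ⊇ {b}; new: +{b}
  S→a A: FOLLOW(A) ⊇ FOLLOW(S) ⊇ {$}; new: +{$}
  FOLLOW[S]={$}  FOLLOW[A]={$}  FOLLOW[B]={b}  FOLLOW[C]={b}
round 2: done
  FOLLOW[S]={$}  FOLLOW[A]={$}  FOLLOW[B]={b}  FOLLOW[C]={b}

FOLLOW(B) = ["b"]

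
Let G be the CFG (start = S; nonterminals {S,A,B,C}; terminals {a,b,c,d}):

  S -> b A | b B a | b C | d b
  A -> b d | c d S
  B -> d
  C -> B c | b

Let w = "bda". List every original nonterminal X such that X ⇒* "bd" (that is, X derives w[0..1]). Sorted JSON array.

CNF form of G:
  S -> T0 A | T0 C | T0 X5 | T1 T0
  A -> T0 T1 | T2 X4
  B -> d
  C -> B T2 | b
  T0 -> b
  T1 -> d
  T2 -> c
  T3 -> a
  X4 -> T1 S
  X5 -> B T3

CYK table (by increasing span) — only the sub-triangle for w[0..1]:
  [0..0]={C,T0}  "b"  orig:{C}
  [1..1]={B,T1}  "d"  orig:{B}
  [0..1]={A}  "bd"

Original NTs in T[0,1] deriving "bd": ["A"]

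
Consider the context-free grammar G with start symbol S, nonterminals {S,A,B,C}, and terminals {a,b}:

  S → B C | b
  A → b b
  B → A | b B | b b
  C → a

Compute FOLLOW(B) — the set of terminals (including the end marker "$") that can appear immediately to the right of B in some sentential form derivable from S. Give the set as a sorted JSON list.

Compute FIRST by fixpoint:
pass 1:
  A via A→b b: +{b}
  B via B→A: +{b}
  C via C→a: +{a}
  S via S→B C: +{b}
  FIRST(S)={b}  FIRST(A)={b}  FIRST(B)={b}  FIRST(C)={a}
pass 2: done
  FIRST(S)={b}  FIRST(A)={b}  FIRST(B)={b}  FIRST(C)={a}

FOLLOW iteration:
FOLLOW(S) := {$}
[1]
  S→B C: FOLLOW(B) ⊇ FIRST(C) = {a}; new: +{a}
  S→B C: FOLLOW(C) ⊇ FOLLOW(S) ⊇ {$}; new: +{$}
  S: {$}  A: {}  B: {a}  C: {$}
[2]
  B→A: FOLLOW(A) ⊇ FOLLOW(B) ⊇ {a}; new: +{a}
  S: {$}  A: {a}  B: {a}  C: {$}
[3] — fixpoint
  S: {$}  A: {a}  B: {a}  C: {$}

FOLLOW(B) = ["a"]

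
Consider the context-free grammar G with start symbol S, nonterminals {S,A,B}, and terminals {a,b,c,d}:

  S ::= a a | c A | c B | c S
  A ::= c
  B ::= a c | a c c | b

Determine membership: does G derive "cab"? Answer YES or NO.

CNF form of G:
  S -> T0 T0 | T1 A | T1 B | T1 S
  A -> c
  B -> T0 T1 | T0 X2 | b
  T0 -> a
  T1 -> c
  X2 -> T1 T1

Fill CYK table bottom-up:
  T[0,0] 'c' = {A,T1}  orig:{A}
  T[1,1] 'a' = {T0}  orig:{}
  T[2,2] 'b' = {B}
  T[0,1] 'ca' = ∅
  T[1,2] 'ab' = ∅
  T[0,2] 'cab' = ∅

S ∉ T[0,2] ⇒ NO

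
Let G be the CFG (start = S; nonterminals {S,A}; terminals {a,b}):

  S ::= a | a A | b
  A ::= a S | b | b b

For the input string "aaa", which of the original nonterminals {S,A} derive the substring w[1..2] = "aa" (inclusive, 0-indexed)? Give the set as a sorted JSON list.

CNF form of G:
  S -> T0 A | a | b
  A -> T0 S | T1 T1 | b
  T0 -> a
  T1 -> b

Fill CYK table bottom-up (cells [i..j] with 1 ≤ i ≤ j ≤ 2 only):
  cell(1,1) a: {S,T0}  orig:{S}
  cell(2,2) a: {S,T0}  orig:{S}
  cell(1,2) aa: {A}

Original NTs in T[1,2] deriving "aa": ["A"]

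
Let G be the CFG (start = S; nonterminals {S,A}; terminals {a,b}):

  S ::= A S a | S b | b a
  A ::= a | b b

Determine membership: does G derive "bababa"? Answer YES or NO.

Convert to CNF:
  S -> A X2 | S T0 | T0 T1
  A -> T0 T0 | a
  T0 -> b
  T1 -> a
  X2 -> S T1

CYK fill:
  [0..0]={T0}  "b"  orig:{}
  [1..1]={A,T1}  "a"  orig:{A}
  [2..2]={T0}  "b"  orig:{}
  [3..3]={A,T1}  "a"  orig:{A}
  [4..4]={T0}  "b"  orig:{}
  [5..5]={A,T1}  "a"  orig:{A}
  [0..1]={S}  "ba"
  [1..2]=∅  "ab"
  [2..3]={S}  "ba"
  [3..4]=∅  "ab"
  [4..5]={S}  "ba"
  [0..2]={S}  "bab"
  [1..3]=∅  "aba"
  [2..4]={S}  "bab"
  [3..5]=∅  "aba"
  [0..3]={X2}  "baba"  orig:{}
  [1..4]=∅  "abab"
  [2..5]={X2}  "baba"  orig:{}
  [0..4]=∅  "babab"
  [1..5]={S}  "ababa"
  [0..5]=∅  "bababa"

S ∉ T[0,5] ⇒ NO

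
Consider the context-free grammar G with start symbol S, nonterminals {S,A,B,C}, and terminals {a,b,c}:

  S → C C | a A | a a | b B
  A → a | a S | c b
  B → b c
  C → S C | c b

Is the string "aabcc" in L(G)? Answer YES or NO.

CNF form of G:
  S -> C C | T0 A | T0 T0 | T2 B
  A -> T0 S | T1 T2 | a
  B -> T2 T1
  C -> S C | T1 T2
  T0 -> a
  T1 -> c
  T2 -> b

Fill CYK table bottom-up:
  T[0,0] 'a' = {A,T0}  orig:{A}
  T[1,1] 'a' = {A,T0}  orig:{A}
  T[2,2] 'b' = {T2}  orig:{}
  T[3,3] 'c' = {T1}  orig:{}
  T[4,4] 'c' = {T1}  orig:{}
  T[0,1] 'aa' = {S}
  T[1,2] 'ab' = ∅
  T[2,3] 'bc' = {B}
  T[3,4] 'cc' = ∅
  T[0,2] 'aab' = ∅
  T[1,3] 'abc' = ∅
  T[2,4] 'bcc' = ∅
  T[0,3] 'aabc' = ∅
  T[1,4] 'abcc' = ∅
  T[0,4] 'aabcc' = ∅

S ∉ T[0,4] ⇒ NO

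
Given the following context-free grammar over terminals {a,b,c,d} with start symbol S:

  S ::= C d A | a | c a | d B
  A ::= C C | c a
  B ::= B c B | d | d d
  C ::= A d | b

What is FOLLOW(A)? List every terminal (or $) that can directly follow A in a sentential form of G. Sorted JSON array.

FIRST iteration:
round 1:
  A via A→c a: +{c}
  B via B→d: +{d}
  C via C→A d: +{c}
  C via C→b: +{b}
  S via S→C d A: +{b,c}
  S via S→a: +{a}
  S via S→d B: +{d}
  S: {a,b,c,d}  A: {c}  B: {d}  C: {b,c}
round 2:
  A via A→C C: +{b}
  S: {a,b,c,d}  A: {b,c}  B: {d}  C: {b,c}
round 3: (no change)
  S: {a,b,c,d}  A: {b,c}  B: {d}  C: {b,c}

Compute FOLLOW by fixpoint:
initialize: $ ∈ FOLLOW(S)
[1]
  A→C C: FOLLOW(C) ⊇ FIRST(C) = {b,c}; new: +{b,c}
  B→B c B: FOLLOW(B) ⊇ FIRST(c) = {c}; new: +{c}
  C→A d: FOLLOW(A) ⊇ FIRST(d) = {d}; new: +{d}
  S→C d A: FOLLOW(C) ⊇ FIRST(d) = {d}; new: +{d}
  S→C d A: FOLLOW(A) ⊇ FOLLOW(S) ⊇ {$}; new: +{$}
  S→d B: FOLLOW(B) ⊇ FOLLOW(S) ⊇ {$}; new: +{$}
  FOLLOW(S)={$}  FOLLOW(A)={$,d}  FOLLOW(B)={$,c}  FOLLOW(C)={b,c,d}
[2]
  A→C C: FOLLOW(C) ⊇ FOLLOW(A) ⊇ {$,d}; new: +{$}
  FOLLOW(S)={$}  FOLLOW(A)={$,d}  FOLLOW(B)={$,c}  FOLLOW(C)={$,b,c,d}
[3] (no change)
  FOLLOW(S)={$}  FOLLOW(A)={$,d}  FOLLOW(B)={$,c}  FOLLOW(C)={$,b,c,d}

FOLLOW(A) = ["$", "d"]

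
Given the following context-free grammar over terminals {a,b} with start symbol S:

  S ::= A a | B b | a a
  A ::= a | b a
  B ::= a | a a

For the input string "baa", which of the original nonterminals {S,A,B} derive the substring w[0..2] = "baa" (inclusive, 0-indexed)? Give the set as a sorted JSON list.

CNF form of G:
  S -> A T1 | B T0 | T1 T1
  A -> T0 T1 | a
  B -> T1 T1 | a
  T0 -> b
  T1 -> a

CYK table (by increasing span) — only the sub-triangle for w[0..2]:
  cell(0,0) b: {T0}  orig:{}
  cell(1,1) a: {A,B,T1}  orig:{A,B}
  cell(2,2) a: {A,B,T1}  orig:{A,B}
  cell(0,1) ba: {A}
  cell(1,2) aa: {B,S}
  cell(0,2) baa: {S}

Original NTs in T[0,2] deriving "baa": ["S"]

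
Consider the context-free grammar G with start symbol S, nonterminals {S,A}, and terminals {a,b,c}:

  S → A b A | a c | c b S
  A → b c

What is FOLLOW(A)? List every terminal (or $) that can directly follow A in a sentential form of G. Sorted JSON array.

FIRST iteration:
pass 1:
  A via A→b c: +{b}
  S via S→A b A: +{b}
  S via S→a c: +{a}
  S via S→c b S: +{c}
  FIRST(S)={a,b,c}  FIRST(A)={b}
pass 2: done
  FIRST(S)={a,b,c}  FIRST(A)={b}

FOLLOW sets:
FOLLOW(S) := {$}
round 1:
  S→A b A: FOLLOW(A) ⊇ FIRST(b) = {b}; new: +{b}
  S→A b A: FOLLOW(A) ⊇ FOLLOW(S) ⊇ {$}; new: +{$}
  S: {$}  A: {$,b}
round 2: — fixpoint
  S: {$}  A: {$,b}

FOLLOW(A) = ["$", "b"]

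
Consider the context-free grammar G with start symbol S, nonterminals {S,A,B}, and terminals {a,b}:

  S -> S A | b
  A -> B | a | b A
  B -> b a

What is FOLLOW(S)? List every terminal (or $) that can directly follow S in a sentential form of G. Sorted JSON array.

Compute FIRST by fixpoint:
pass 1:
  A via A→a: +{a}
  A via A→b A: +{b}
  B via B→b a: +{b}
  S via S→b: +{b}
  FIRST(S)={b}  FIRST(A)={a,b}  FIRST(B)={b}
pass 2: — fixpoint
  FIRST(S)={b}  FIRST(A)={a,b}  FIRST(B)={b}

FOLLOW iteration:
initialize: $ ∈ FOLLOW(S)
pass 1:
  S→S A: FOLLOW(S) ⊇ FIRST(A) = {a,b}; new: +{a,b}
  S→S A: FOLLOW(A) ⊇ FOLLOW(S) ⊇ {$,a,b}; new: +{$,a,b}
  FOLLOW[S]={$,a,b}  FOLLOW[A]={$,a,b}  FOLLOW[B]={}
pass 2:
  A→B: FOLLOW(B) ⊇ FOLLOW(A) ⊇ {$,a,b}; new: +{$,a,b}
  FOLLOW[S]={$,a,b}  FOLLOW[A]={$,a,b}  FOLLOW[B]={$,a,b}
pass 3: done
  FOLLOW[S]={$,a,b}  FOLLOW[A]={$,a,b}  FOLLOW[B]={$,a,b}

FOLLOW(S) = ["$", "a", "b"]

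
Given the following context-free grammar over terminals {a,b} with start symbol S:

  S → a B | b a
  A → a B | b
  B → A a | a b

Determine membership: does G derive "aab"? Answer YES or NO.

CNF form of G:
  S -> T0 B | T1 T0
  A -> T0 B | b
  B -> A T0 | T0 T1
  T0 -> a
  T1 -> b

Fill CYK table bottom-up:
  T[0,0] 'a' = {T0}  orig:{}
  T[1,1] 'a' = {T0}  orig:{}
  T[2,2] 'b' = {A,T1}  orig:{A}
  T[0,1] 'aa' = ∅
  T[1,2] 'ab' = {B}
  T[0,2] 'aab' = {A,S}

S ∈ T[0,2] ⇒ YES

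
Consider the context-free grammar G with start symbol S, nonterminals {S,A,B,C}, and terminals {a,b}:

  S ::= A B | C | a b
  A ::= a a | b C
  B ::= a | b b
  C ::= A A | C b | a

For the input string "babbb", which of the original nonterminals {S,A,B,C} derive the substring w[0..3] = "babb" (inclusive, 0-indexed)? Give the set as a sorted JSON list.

Convert to CNF:
  S -> A A | A B | C T1 | T0 T1 | a
  A -> T0 T0 | T1 C
  B -> T1 T1 | a
  C -> A A | C T1 | a
  T0 -> a
  T1 -> b

CYK fill (cells [i..j] with 0 ≤ i ≤ j ≤ 3 only):
  T[0,0] 'b' = {T1}  orig:{}
  T[1,1] 'a' = {B,C,S,T0}  orig:{B,C,S}
  T[2,2] 'b' = {T1}  orig:{}
  T[3,3] 'b' = {T1}  orig:{}
  T[0,1] 'ba' = {A}
  T[1,2] 'ab' = {C,S}
  T[2,3] 'bb' = {B}
  T[0,2] 'bab' = {A}
  T[1,3] 'abb' = {C,S}
  T[0,3] 'babb' = {A,S}

Original NTs in T[0,3] deriving "babb": ["A", "S"]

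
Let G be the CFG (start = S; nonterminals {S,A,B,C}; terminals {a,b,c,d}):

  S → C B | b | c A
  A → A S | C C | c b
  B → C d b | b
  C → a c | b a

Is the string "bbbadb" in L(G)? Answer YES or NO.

Convert to CNF:
  S -> C B | T0 A | b
  A -> A S | C C | T0 T1
  B -> C X4 | b
  C -> T1 T3 | T3 T0
  T0 -> c
  T1 -> b
  T2 -> d
  T3 -> a
  X4 -> T2 T1

CYK fill:
  cell(0,0) b: {B,S,T1}  orig:{B,S}
  cell(1,1) b: {B,S,T1}  orig:{B,S}
  cell(2,2) b: {B,S,T1}  orig:{B,S}
  cell(3,3) a: {T3}  orig:{}
  cell(4,4) d: {T2}  orig:{}
  cell(5,5) b: {B,S,T1}  orig:{B,S}
  cell(0,1) bb: ∅
  cell(1,2) bb: ∅
  cell(2,3) ba: {C}
  cell(3,4) ad: ∅
  cell(4,5) db: {X4}  orig:{}
  cell(0,2) bbb: ∅
  cell(1,3) bba: ∅
  cell(2,4) bad: ∅
  cell(3,5) adb: ∅
  cell(0,3) bbba: ∅
  cell(1,4) bbad: ∅
  cell(2,5) badb: {B}
  cell(0,4) bbbad: ∅
  cell(1,5) bbadb: ∅
  cell(0,5) bbbadb: ∅

S ∉ T[0,5] ⇒ NO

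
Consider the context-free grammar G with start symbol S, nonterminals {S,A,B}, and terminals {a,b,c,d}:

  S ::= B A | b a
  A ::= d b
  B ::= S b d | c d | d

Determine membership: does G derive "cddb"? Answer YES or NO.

Convert to CNF:
  S -> B A | T1 T3
  A -> T0 T1
  B -> S X4 | T2 T0 | d
  T0 -> d
  T1 -> b
  T2 -> c
  T3 -> a
  X4 -> T1 T0

Fill CYK table bottom-up:
  [0..0]={T2}  "c"  orig:{}
  [1..1]={B,T0}  "d"  orig:{B}
  [2..2]={B,T0}  "d"  orig:{B}
  [3..3]={T1}  "b"  orig:{}
  [0..1]={B}  "cd"
  [1..2]=∅  "dd"
  [2..3]={A}  "db"
  [0..2]=∅  "cdd"
  [1..3]={S}  "ddb"
  [0..3]={S}  "cddb"

S ∈ T[0,3] ⇒ YES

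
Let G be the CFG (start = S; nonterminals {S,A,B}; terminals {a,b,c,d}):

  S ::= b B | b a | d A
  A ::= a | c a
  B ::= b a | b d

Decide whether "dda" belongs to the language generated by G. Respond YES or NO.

Convert to CNF:
  S -> T2 B | T2 T1 | T3 A
  A -> T0 T1 | a
  B -> T2 T1 | T2 T3
  T0 -> c
  T1 -> a
  T2 -> b
  T3 -> d

CYK fill:
  T[0,0] 'd' = {T3}  orig:{}
  T[1,1] 'd' = {T3}  orig:{}
  T[2,2] 'a' = {A,T1}  orig:{A}
  T[0,1] 'dd' = ∅
  T[1,2] 'da' = {S}
  T[0,2] 'dda' = ∅

S ∉ T[0,2] ⇒ NO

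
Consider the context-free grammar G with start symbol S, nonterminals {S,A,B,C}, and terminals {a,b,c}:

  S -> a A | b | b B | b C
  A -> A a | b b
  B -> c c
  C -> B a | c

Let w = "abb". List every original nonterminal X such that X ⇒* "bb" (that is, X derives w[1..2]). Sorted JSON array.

Convert to CNF:
  S -> T0 A | T1 B | T1 C | b
  A -> A T0 | T1 T1
  B -> T2 T2
  C -> B T0 | c
  T0 -> a
  T1 -> b
  T2 -> c

Fill CYK table bottom-up — only the sub-triangle for w[1..2]:
  T[1,1] 'b' = {S,T1}  orig:{S}
  T[2,2] 'b' = {S,T1}  orig:{S}
  T[1,2] 'bb' = {A}

Original NTs in T[1,2] deriving "bb": ["A"]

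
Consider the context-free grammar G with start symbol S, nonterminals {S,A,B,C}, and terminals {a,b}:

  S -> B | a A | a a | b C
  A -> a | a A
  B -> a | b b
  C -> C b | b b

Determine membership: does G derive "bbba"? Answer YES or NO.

CNF form of G:
  S -> T0 A | T0 T0 | T1 C | T1 T1 | a
  A -> T0 A | a
  B -> T1 T1 | a
  C -> C T1 | T1 T1
  T0 -> a
  T1 -> b

Fill CYK table bottom-up:
  cell(0,0) b: {T1}  orig:{}
  cell(1,1) b: {T1}  orig:{}
  cell(2,2) b: {T1}  orig:{}
  cell(3,3) a: {A,B,S,T0}  orig:{A,B,S}
  cell(0,1) bb: {B,C,S}
  cell(1,2) bb: {B,C,S}
  cell(2,3) ba: ∅
  cell(0,2) bbb: {C,S}
  cell(1,3) bba: ∅
  cell(0,3) bbba: ∅

S ∉ T[0,3] ⇒ NO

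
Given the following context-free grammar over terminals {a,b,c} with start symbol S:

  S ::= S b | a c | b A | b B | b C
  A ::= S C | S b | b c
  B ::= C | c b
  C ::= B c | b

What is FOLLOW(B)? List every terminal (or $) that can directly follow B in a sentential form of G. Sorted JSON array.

Compute FIRST by fixpoint:
pass 1:
  A via A→b c: +{b}
  B via B→c b: +{c}
  C via C→B c: +{c}
  C via C→b: +{b}
  S via S→a c: +{a}
  S via S→b A: +{b}
  FIRST[S]={a,b}  FIRST[A]={b}  FIRST[B]={c}  FIRST[C]={b,c}
pass 2:
  A via A→S C: +{a}
  B via B→C: +{b}
  FIRST[S]={a,b}  FIRST[A]={a,b}  FIRST[B]={b,c}  FIRST[C]={b,c}
pass 3: (stable)
  FIRST[S]={a,b}  FIRST[A]={a,b}  FIRST[B]={b,c}  FIRST[C]={b,c}

Compute FOLLOW by fixpoint:
initialize: $ ∈ FOLLOW(S)
pass 1:
  A→S C: FOLLOW(S) ⊇ FIRST(C) = {b,c}; new: +{b,c}
  C→B c: FOLLOW(B) ⊇ FIRST(c) = {c}; new: +{c}
  S→b A: FOLLOW(A) ⊇ FOLLOW(S) ⊇ {$,b,c}; new: +{$,b,c}
  S→b B: FOLLOW(B) ⊇ FOLLOW(S) ⊇ {$,b,c}; new: +{$,b}
  S→b C: FOLLOW(C) ⊇ FOLLOW(S) ⊇ {$,b,c}; new: +{$,b,c}
  FOLLOW(S)={$,b,c}  FOLLOW(A)={$,b,c}  FOLLOW(B)={$,b,c}  FOLLOW(C)={$,b,c}
pass 2: done
  FOLLOW(S)={$,b,c}  FOLLOW(A)={$,b,c}  FOLLOW(B)={$,b,c}  FOLLOW(C)={$,b,c}

FOLLOW(B) = ["$", "b", "c"]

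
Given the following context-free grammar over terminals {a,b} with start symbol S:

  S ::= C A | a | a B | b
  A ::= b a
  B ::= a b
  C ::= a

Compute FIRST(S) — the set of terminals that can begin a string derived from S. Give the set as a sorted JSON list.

Compute FIRST by fixpoint:
iter 1:
  A via A→b a: +{b}
  B via B→a b: +{a}
  C via C→a: +{a}
  S via S→C A: +{a}
  S via S→b: +{b}
  FIRST(S)={a,b}  FIRST(A)={b}  FIRST(B)={a}  FIRST(C)={a}
iter 2: — fixpoint
  FIRST(S)={a,b}  FIRST(A)={b}  FIRST(B)={a}  FIRST(C)={a}

FIRST(S) = ["a", "b"]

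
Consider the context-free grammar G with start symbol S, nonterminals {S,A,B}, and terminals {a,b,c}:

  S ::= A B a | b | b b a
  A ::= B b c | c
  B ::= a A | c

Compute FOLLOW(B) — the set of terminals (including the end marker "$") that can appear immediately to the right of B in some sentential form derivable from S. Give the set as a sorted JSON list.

Compute FIRST by fixpoint:
iter 1:
  A via A→c: +{c}
  B via B→a A: +{a}
  B via B→c: +{c}
  S via S→A B a: +{c}
  S via S→b: +{b}
  FIRST[S]={b,c}  FIRST[A]={c}  FIRST[B]={a,c}
iter 2:
  A via A→B b c: +{a}
  S via S→A B a: +{a}
  FIRST[S]={a,b,c}  FIRST[A]={a,c}  FIRST[B]={a,c}
iter 3: done
  FIRST[S]={a,b,c}  FIRST[A]={a,c}  FIRST[B]={a,c}

FOLLOW iteration:
FOLLOW(S) := {$}
iter 1:
  A→B b c: FOLLOW(B) ⊇ FIRST(b) = {b}; new: +{b}
  B→a A: FOLLOW(A) ⊇ FOLLOW(B) ⊇ {b}; new: +{b}
  S→A B a: FOLLOW(A) ⊇ FIRST(B) = {a,c}; new: +{a,c}
  S→A B a: FOLLOW(B) ⊇ FIRST(a) = {a}; new: +{a}
  S: {$}  A: {a,b,c}  B: {a,b}
iter 2: (no change)
  S: {$}  A: {a,b,c}  B: {a,b}

FOLLOW(B) = ["a", "b"]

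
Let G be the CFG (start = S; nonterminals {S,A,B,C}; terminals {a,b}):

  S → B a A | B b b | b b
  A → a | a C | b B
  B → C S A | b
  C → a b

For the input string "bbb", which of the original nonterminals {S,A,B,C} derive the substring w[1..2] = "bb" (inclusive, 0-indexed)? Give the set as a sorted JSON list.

Convert to CNF:
  S -> B X3 | B X4 | T1 T1
  A -> T0 C | T1 B | a
  B -> C X2 | b
  C -> T0 T1
  T0 -> a
  T1 -> b
  X2 -> S A
  X3 -> T0 A
  X4 -> T1 T1

Fill CYK table bottom-up (cells [i..j] with 1 ≤ i ≤ j ≤ 2 only):
  T[1,1] 'b' = {B,T1}  orig:{B}
  T[2,2] 'b' = {B,T1}  orig:{B}
  T[1,2] 'bb' = {A,S,X4}  orig:{A,S}

Original NTs in T[1,2] deriving "bb": ["A", "S"]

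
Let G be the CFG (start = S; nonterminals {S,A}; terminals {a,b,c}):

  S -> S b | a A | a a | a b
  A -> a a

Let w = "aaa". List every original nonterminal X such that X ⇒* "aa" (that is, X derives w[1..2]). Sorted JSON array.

Convert to CNF:
  S -> S T1 | T0 A | T0 T0 | T0 T1
  A -> T0 T0
  T0 -> a
  T1 -> b

CYK table (by increasing span), restricted to cells inside w[1..2]:
  [1..1]={T0}  "a"  orig:{}
  [2..2]={T0}  "a"  orig:{}
  [1..2]={A,S}  "aa"

Original NTs in T[1,2] deriving "aa": ["A", "S"]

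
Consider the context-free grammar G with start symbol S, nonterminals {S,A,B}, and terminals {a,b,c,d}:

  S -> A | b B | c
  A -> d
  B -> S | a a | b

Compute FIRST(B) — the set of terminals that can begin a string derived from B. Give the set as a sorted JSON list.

FIRST sets, iterate to fixpoint:
pass 1:
  A via A→d: +{d}
  B via B→a a: +{a}
  B via B→b: +{b}
  S via S→A: +{d}
  S via S→b B: +{b}
  S via S→c: +{c}
  FIRST(S)={b,c,d}  FIRST(A)={d}  FIRST(B)={a,b}
pass 2:
  B via B→S: +{c,d}
  FIRST(S)={b,c,d}  FIRST(A)={d}  FIRST(B)={a,b,c,d}
pass 3: — fixpoint
  FIRST(S)={b,c,d}  FIRST(A)={d}  FIRST(B)={a,b,c,d}

FIRST(B) = ["a", "b", "c", "d"]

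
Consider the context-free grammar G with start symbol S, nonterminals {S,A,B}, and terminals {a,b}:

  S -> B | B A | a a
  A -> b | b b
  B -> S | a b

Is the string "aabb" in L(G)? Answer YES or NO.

CNF form of G:
  S -> B A | T1 T0 | T1 T1
  A -> T0 T0 | b
  B -> B A | T1 T0 | T1 T1
  T0 -> b
  T1 -> a

Fill CYK table bottom-up:
  [0..0]={T1}  "a"  orig:{}
  [1..1]={T1}  "a"  orig:{}
  [2..2]={A,T0}  "b"  orig:{A}
  [3..3]={A,T0}  "b"  orig:{A}
  [0..1]={B,S}  "aa"
  [1..2]={B,S}  "ab"
  [2..3]={A}  "bb"
  [0..2]={B,S}  "aab"
  [1..3]={B,S}  "abb"
  [0..3]={B,S}  "aabb"

S ∈ T[0,3] ⇒ YES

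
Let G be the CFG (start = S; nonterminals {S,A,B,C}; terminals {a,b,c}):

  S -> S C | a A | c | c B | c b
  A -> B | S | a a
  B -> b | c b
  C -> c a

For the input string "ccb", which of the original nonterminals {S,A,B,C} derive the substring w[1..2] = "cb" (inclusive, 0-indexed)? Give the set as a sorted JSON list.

CNF form of G:
  S -> S C | T0 A | T1 B | T1 T2 | c
  A -> S C | T0 A | T0 T0 | T1 B | T1 T2 | b | c
  B -> T1 T2 | b
  C -> T1 T0
  T0 -> a
  T1 -> c
  T2 -> b

CYK table (by increasing span) (cells [i..j] with 1 ≤ i ≤ j ≤ 2 only):
  cell(1,1) c: {A,S,T1}  orig:{A,S}
  cell(2,2) b: {A,B,T2}  orig:{A,B}
  cell(1,2) cb: {A,B,S}

Original NTs in T[1,2] deriving "cb": ["A", "B", "S"]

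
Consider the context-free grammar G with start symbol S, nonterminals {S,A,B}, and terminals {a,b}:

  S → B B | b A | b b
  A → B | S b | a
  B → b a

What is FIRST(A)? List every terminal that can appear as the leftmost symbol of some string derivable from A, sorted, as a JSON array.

FIRST sets, iterate to fixpoint:
[1]
  A via A→a: +{a}
  B via B→b a: +{b}
  S via S→B B: +{b}
  FIRST(S)={b}  FIRST(A)={a}  FIRST(B)={b}
[2]
  A via A→B: +{b}
  FIRST(S)={b}  FIRST(A)={a,b}  FIRST(B)={b}
[3] — fixpoint
  FIRST(S)={b}  FIRST(A)={a,b}  FIRST(B)={b}

FIRST(A) = ["a", "b"]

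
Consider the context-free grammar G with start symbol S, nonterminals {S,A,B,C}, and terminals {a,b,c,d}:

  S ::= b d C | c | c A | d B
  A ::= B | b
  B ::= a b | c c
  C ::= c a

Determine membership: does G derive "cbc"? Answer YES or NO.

Convert to CNF:
  S -> T1 X4 | T2 A | T3 B | c
  A -> T0 T1 | T2 T2 | b
  B -> T0 T1 | T2 T2
  C -> T2 T0
  T0 -> a
  T1 -> b
  T2 -> c
  T3 -> d
  X4 -> T3 C

CYK table (by increasing span):
  [0..0]={S,T2}  "c"  orig:{S}
  [1..1]={A,T1}  "b"  orig:{A}
  [2..2]={S,T2}  "c"  orig:{S}
  [0..1]={S}  "cb"
  [1..2]=∅  "bc"
  [0..2]=∅  "cbc"

S ∉ T[0,2] ⇒ NO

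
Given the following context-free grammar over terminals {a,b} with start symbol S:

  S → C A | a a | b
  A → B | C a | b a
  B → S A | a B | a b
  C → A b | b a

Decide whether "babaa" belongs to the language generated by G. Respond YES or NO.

Convert to CNF:
  S -> C A | T0 T0 | b
  A -> C T0 | S A | T0 B | T0 T1 | T1 T0
  B -> S A | T0 B | T0 T1
  C -> A T1 | T1 T0
  T0 -> a
  T1 -> b

CYK table (by increasing span):
  cell(0,0) b: {S,T1}  orig:{S}
  cell(1,1) a: {T0}  orig:{}
  cell(2,2) b: {S,T1}  orig:{S}
  cell(3,3) a: {T0}  orig:{}
  cell(4,4) a: {T0}  orig:{}
  cell(0,1) ba: {A,C}
  cell(1,2) ab: {A,B}
  cell(2,3) ba: {A,C}
  cell(3,4) aa: {S}
  cell(0,2) bab: {A,B,C}
  cell(1,3) aba: ∅
  cell(2,4) baa: {A}
  cell(0,3) baba: {A,S}
  cell(1,4) abaa: ∅
  cell(0,4) babaa: {S}

S ∈ T[0,4] ⇒ YES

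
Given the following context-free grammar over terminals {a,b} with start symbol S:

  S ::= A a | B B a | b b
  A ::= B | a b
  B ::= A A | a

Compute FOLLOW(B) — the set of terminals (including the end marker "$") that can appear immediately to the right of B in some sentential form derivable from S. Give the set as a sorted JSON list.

FIRST sets, iterate to fixpoint:
iter 1:
  A via A→a b: +{a}
  B via B→A A: +{a}
  S via S→A a: +{a}
  S via S→b b: +{b}
  FIRST(S)={a,b}  FIRST(A)={a}  FIRST(B)={a}
iter 2: — fixpoint
  FIRST(S)={a,b}  FIRST(A)={a}  FIRST(B)={a}

FOLLOW sets:
initialize: $ ∈ FOLLOW(S)
pass 1:
  B→A A: FOLLOW(A) ⊇ FIRST(A) = {a}; new: +{a}
  S→B B a: FOLLOW(B) ⊇ FIRST(B) = {a}; new: +{a}
  FOLLOW[S]={$}  FOLLOW[A]={a}  FOLLOW[B]={a}
pass 2: done
  FOLLOW[S]={$}  FOLLOW[A]={a}  FOLLOW[B]={a}

FOLLOW(B) = ["a"]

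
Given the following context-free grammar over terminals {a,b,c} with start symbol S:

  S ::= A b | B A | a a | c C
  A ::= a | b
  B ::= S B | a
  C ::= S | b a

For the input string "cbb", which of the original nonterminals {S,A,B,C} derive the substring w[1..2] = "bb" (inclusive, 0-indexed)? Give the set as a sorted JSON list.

CNF form of G:
  S -> A T0 | B A | T1 T1 | T2 C
  A -> a | b
  B -> S B | a
  C -> A T0 | B A | T0 T1 | T1 T1 | T2 C
  T0 -> b
  T1 -> a
  T2 -> c

CYK fill (cells [i..j] with 1 ≤ i ≤ j ≤ 2 only):
  [1..1]={A,T0}  "b"  orig:{A}
  [2..2]={A,T0}  "b"  orig:{A}
  [1..2]={C,S}  "bb"

Original NTs in T[1,2] deriving "bb": ["C", "S"]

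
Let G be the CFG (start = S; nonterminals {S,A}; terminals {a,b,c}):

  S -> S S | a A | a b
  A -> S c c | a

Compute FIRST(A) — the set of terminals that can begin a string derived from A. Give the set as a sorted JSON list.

FIRST iteration:
iter 1:
  A via A→a: +{a}
  S via S→a A: +{a}
  S: {a}  A: {a}
iter 2: (stable)
  S: {a}  A: {a}

FIRST(A) = ["a"]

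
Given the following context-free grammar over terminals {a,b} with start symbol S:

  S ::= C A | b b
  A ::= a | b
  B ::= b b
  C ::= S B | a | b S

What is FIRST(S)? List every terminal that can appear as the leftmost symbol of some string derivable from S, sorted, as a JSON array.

FIRST sets, iterate to fixpoint:
round 1:
  A via A→a: +{a}
  A via A→b: +{b}
  B via B→b b: +{b}
  C via C→a: +{a}
  C via C→b S: +{b}
  S via S→C A: +{a,b}
  FIRST[S]={a,b}  FIRST[A]={a,b}  FIRST[B]={b}  FIRST[C]={a,b}
round 2: — fixpoint
  FIRST[S]={a,b}  FIRST[A]={a,b}  FIRST[B]={b}  FIRST[C]={a,b}

FIRST(S) = ["a", "b"]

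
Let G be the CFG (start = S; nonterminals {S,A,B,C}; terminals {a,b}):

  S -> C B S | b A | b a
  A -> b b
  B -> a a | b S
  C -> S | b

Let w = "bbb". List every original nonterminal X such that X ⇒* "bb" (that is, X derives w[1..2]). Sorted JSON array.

CNF form of G:
  S -> C X3 | T0 A | T0 T1
  A -> T0 T0
  B -> T0 S | T1 T1
  C -> C X2 | T0 A | T0 T1 | b
  T0 -> b
  T1 -> a
  X2 -> B S
  X3 -> B S

CYK fill — only the sub-triangle for w[1..2]:
  cell(1,1) b: {C,T0}  orig:{C}
  cell(2,2) b: {C,T0}  orig:{C}
  cell(1,2) bb: {A}

Original NTs in T[1,2] deriving "bb": ["A"]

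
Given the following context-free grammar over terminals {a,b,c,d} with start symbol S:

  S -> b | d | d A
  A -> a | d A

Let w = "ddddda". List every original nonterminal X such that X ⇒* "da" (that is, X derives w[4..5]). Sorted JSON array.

Convert to CNF:
  S -> T0 A | b | d
  A -> T0 A | a
  T0 -> d

Fill CYK table bottom-up, restricted to cells inside w[4..5]:
  [4..4]={S,T0}  "d"  orig:{S}
  [5..5]={A}  "a"
  [4..5]={A,S}  "da"

Original NTs in T[4,5] deriving "da": ["A", "S"]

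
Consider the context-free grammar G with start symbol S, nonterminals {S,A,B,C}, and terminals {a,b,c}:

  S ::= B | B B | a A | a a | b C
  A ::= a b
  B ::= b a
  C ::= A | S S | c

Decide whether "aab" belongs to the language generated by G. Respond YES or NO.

Convert to CNF:
  S -> B B | T0 A | T0 T0 | T1 C | T1 T0
  A -> T0 T1
  B -> T1 T0
  C -> S S | T0 T1 | c
  T0 -> a
  T1 -> b

Fill CYK table bottom-up:
  T[0,0] 'a' = {T0}  orig:{}
  T[1,1] 'a' = {T0}  orig:{}
  T[2,2] 'b' = {T1}  orig:{}
  T[0,1] 'aa' = {S}
  T[1,2] 'ab' = {A,C}
  T[0,2] 'aab' = {S}

S ∈ T[0,2] ⇒ YES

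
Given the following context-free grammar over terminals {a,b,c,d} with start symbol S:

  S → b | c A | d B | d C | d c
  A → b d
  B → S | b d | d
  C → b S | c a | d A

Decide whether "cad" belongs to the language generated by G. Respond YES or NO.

CNF form of G:
  S -> T1 B | T1 C | T1 T2 | T2 A | b
  A -> T0 T1
  B -> T0 T1 | T1 B | T1 C | T1 T2 | T2 A | b | d
  C -> T0 S | T1 A | T2 T3
  T0 -> b
  T1 -> d
  T2 -> c
  T3 -> a

CYK table (by increasing span):
  cell(0,0) c: {T2}  orig:{}
  cell(1,1) a: {T3}  orig:{}
  cell(2,2) d: {B,T1}  orig:{B}
  cell(0,1) ca: {C}
  cell(1,2) ad: ∅
  cell(0,2) cad: ∅

S ∉ T[0,2] ⇒ NO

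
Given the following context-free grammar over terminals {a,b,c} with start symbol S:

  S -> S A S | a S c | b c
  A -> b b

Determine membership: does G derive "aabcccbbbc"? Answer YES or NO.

Convert to CNF:
  S -> S X3 | T0 T2 | T1 X4
  A -> T0 T0
  T0 -> b
  T1 -> a
  T2 -> c
  X3 -> A S
  X4 -> S T2

Fill CYK table bottom-up:
  T[0,0] 'a' = {T1}  orig:{}
  T[1,1] 'a' = {T1}  orig:{}
  T[2,2] 'b' = {T0}  orig:{}
  T[3,3] 'c' = {T2}  orig:{}
  T[4,4] 'c' = {T2}  orig:{}
  T[5,5] 'c' = {T2}  orig:{}
  T[6,6] 'b' = {T0}  orig:{}
  T[7,7] 'b' = {T0}  orig:{}
  T[8,8] 'b' = {T0}  orig:{}
  T[9,9] 'c' = {T2}  orig:{}
  T[0,1] 'aa' = ∅
  T[1,2] 'ab' = ∅
  T[2,3] 'bc' = {S}
  T[3,4] 'cc' = ∅
  T[4,5] 'cc' = ∅
  T[5,6] 'cb' = ∅
  T[6,7] 'bb' = {A}
  T[7,8] 'bb' = {A}
  T[8,9] 'bc' = {S}
  T[0,2] 'aab' = ∅
  T[1,3] 'abc' = ∅
  T[2,4] 'bcc' = {X4}  orig:{}
  T[3,5] 'ccc' = ∅
  T[4,6] 'ccb' = ∅
  T[5,7] 'cbb' = ∅
  T[6,8] 'bbb' = ∅
  T[7,9] 'bbc' = ∅
  T[0,3] 'aabc' = ∅
  T[1,4] 'abcc' = {S}
  T[2,5] 'bccc' = ∅
  T[3,6] 'cccb' = ∅
  T[4,7] 'ccbb' = ∅
  T[5,8] 'cbbb' = ∅
  T[6,9] 'bbbc' = {X3}  orig:{}
  T[0,4] 'aabcc' = ∅
  T[1,5] 'abccc' = {X4}  orig:{}
  T[2,6] 'bcccb' = ∅
  T[3,7] 'cccbb' = ∅
  T[4,8] 'ccbbb' = ∅
  T[5,9] 'cbbbc' = ∅
  T[0,5] 'aabccc' = {S}
  T[1,6] 'abcccb' = ∅
  T[2,7] 'bcccbb' = ∅
  T[3,8] 'cccbbb' = ∅
  T[4,9] 'ccbbbc' = ∅
  T[0,6] 'aabcccb' = ∅
  T[1,7] 'abcccbb' = ∅
  T[2,8] 'bcccbbb' = ∅
  T[3,9] 'cccbbbc' = ∅
  T[0,7] 'aabcccbb' = ∅
  T[1,8] 'abcccbbb' = ∅
  T[2,9] 'bcccbbbc' = ∅
  T[0,8] 'aabcccbbb' = ∅
  T[1,9] 'abcccbbbc' = ∅
  T[0,9] 'aabcccbbbc' = {S}

S ∈ T[0,9] ⇒ YES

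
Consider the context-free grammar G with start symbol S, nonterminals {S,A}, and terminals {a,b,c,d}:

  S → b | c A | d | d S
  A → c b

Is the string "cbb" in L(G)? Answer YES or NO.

CNF form of G:
  S -> T0 A | T2 S | b | d
  A -> T0 T1
  T0 -> c
  T1 -> b
  T2 -> d

Fill CYK table bottom-up:
  cell(0,0) c: {T0}  orig:{}
  cell(1,1) b: {S,T1}  orig:{S}
  cell(2,2) b: {S,T1}  orig:{S}
  cell(0,1) cb: {A}
  cell(1,2) bb: ∅
  cell(0,2) cbb: ∅

S ∉ T[0,2] ⇒ NO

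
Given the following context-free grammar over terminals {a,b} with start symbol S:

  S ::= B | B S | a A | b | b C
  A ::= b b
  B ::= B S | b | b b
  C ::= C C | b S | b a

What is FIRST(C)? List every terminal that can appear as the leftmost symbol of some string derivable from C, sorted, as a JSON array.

FIRST sets, iterate to fixpoint:
pass 1:
  A via A→b b: +{b}
  B via B→b: +{b}
  C via C→b S: +{b}
  S via S→B: +{b}
  S via S→a A: +{a}
  FIRST(S)={a,b}  FIRST(A)={b}  FIRST(B)={b}  FIRST(C)={b}
pass 2: — fixpoint
  FIRST(S)={a,b}  FIRST(A)={b}  FIRST(B)={b}  FIRST(C)={b}

FIRST(C) = ["b"]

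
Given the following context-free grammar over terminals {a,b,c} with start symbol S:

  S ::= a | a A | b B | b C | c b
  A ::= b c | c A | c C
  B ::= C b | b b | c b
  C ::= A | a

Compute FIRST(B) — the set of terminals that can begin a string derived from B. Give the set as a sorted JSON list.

Compute FIRST by fixpoint:
[1]
  A via A→b c: +{b}
  A via A→c A: +{c}
  B via B→b b: +{b}
  B via B→c b: +{c}
  C via C→A: +{b,c}
  C via C→a: +{a}
  S via S→a: +{a}
  S via S→b B: +{b}
  S via S→c b: +{c}
  FIRST[S]={a,b,c}  FIRST[A]={b,c}  FIRST[B]={b,c}  FIRST[C]={a,b,c}
[2]
  B via B→C b: +{a}
  FIRST[S]={a,b,c}  FIRST[A]={b,c}  FIRST[B]={a,b,c}  FIRST[C]={a,b,c}
[3] done
  FIRST[S]={a,b,c}  FIRST[A]={b,c}  FIRST[B]={a,b,c}  FIRST[C]={a,b,c}

FIRST(B) = ["a", "b", "c"]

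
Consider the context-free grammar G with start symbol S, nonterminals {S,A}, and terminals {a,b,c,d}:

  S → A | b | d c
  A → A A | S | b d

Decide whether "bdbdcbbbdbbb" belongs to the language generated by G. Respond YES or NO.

CNF form of G:
  S -> A A | T0 T1 | T1 T2 | b
  A -> A A | T0 T1 | T1 T2 | b
  T0 -> b
  T1 -> d
  T2 -> c

Fill CYK table bottom-up:
  T[0,0] 'b' = {A,S,T0}  orig:{A,S}
  T[1,1] 'd' = {T1}  orig:{}
  T[2,2] 'b' = {A,S,T0}  orig:{A,S}
  T[3,3] 'd' = {T1}  orig:{}
  T[4,4] 'c' = {T2}  orig:{}
  T[5,5] 'b' = {A,S,T0}  orig:{A,S}
  T[6,6] 'b' = {A,S,T0}  orig:{A,S}
  T[7,7] 'b' = {A,S,T0}  orig:{A,S}
  T[8,8] 'd' = {T1}  orig:{}
  T[9,9] 'b' = {A,S,T0}  orig:{A,S}
  T[10,10] 'b' = {A,S,T0}  orig:{A,S}
  T[11,11] 'b' = {A,S,T0}  orig:{A,S}
  T[0,1] 'bd' = {A,S}
  T[1,2] 'db' = ∅
  T[2,3] 'bd' = {A,S}
  T[3,4] 'dc' = {A,S}
  T[4,5] 'cb' = ∅
  T[5,6] 'bb' = {A,S}
  T[6,7] 'bb' = {A,S}
  T[7,8] 'bd' = {A,S}
  T[8,9] 'db' = ∅
  T[9,10] 'bb' = {A,S}
  T[10,11] 'bb' = {A,S}
  T[0,2] 'bdb' = {A,S}
  T[1,3] 'dbd' = ∅
  T[2,4] 'bdc' = {A,S}
  T[3,5] 'dcb' = {A,S}
  T[4,6] 'cbb' = ∅
  T[5,7] 'bbb' = {A,S}
  T[6,8] 'bbd' = {A,S}
  T[7,9] 'bdb' = {A,S}
  T[8,10] 'dbb' = ∅
  T[9,11] 'bbb' = {A,S}
  T[0,3] 'bdbd' = {A,S}
  T[1,4] 'dbdc' = ∅
  T[2,5] 'bdcb' = {A,S}
  T[3,6] 'dcbb' = {A,S}
  T[4,7] 'cbbb' = ∅
  T[5,8] 'bbbd' = {A,S}
  T[6,9] 'bbdb' = {A,S}
  T[7,10] 'bdbb' = {A,S}
  T[8,11] 'dbbb' = ∅
  T[0,4] 'bdbdc' = {A,S}
  T[1,5] 'dbdcb' = ∅
  T[2,6] 'bdcbb' = {A,S}
  T[3,7] 'dcbbb' = {A,S}
  T[4,8] 'cbbbd' = ∅
  T[5,9] 'bbbdb' = {A,S}
  T[6,10] 'bbdbb' = {A,S}
  T[7,11] 'bdbbb' = {A,S}
  T[0,5] 'bdbdcb' = {A,S}
  T[1,6] 'dbdcbb' = ∅
  T[2,7] 'bdcbbb' = {A,S}
  T[3,8] 'dcbbbd' = {A,S}
  T[4,9] 'cbbbdb' = ∅
  T[5,10] 'bbbdbb' = {A,S}
  T[6,11] 'bbdbbb' = {A,S}
  T[0,6] 'bdbdcbb' = {A,S}
  T[1,7] 'dbdcbbb' = ∅
  T[2,8] 'bdcbbbd' = {A,S}
  T[3,9] 'dcbbbdb' = {A,S}
  T[4,10] 'cbbbdbb' = ∅
  T[5,11] 'bbbdbbb' = {A,S}
  T[0,7] 'bdbdcbbb' = {A,S}
  T[1,8] 'dbdcbbbd' = ∅
  T[2,9] 'bdcbbbdb' = {A,S}
  T[3,10] 'dcbbbdbb' = {A,S}
  T[4,11] 'cbbbdbbb' = ∅
  T[0,8] 'bdbdcbbbd' = {A,S}
  T[1,9] 'dbdcbbbdb' = ∅
  T[2,10] 'bdcbbbdbb' = {A,S}
  T[3,11] 'dcbbbdbbb' = {A,S}
  T[0,9] 'bdbdcbbbdb' = {A,S}
  T[1,10] 'dbdcbbbdbb' = ∅
  T[2,11] 'bdcbbbdbbb' = {A,S}
  T[0,10] 'bdbdcbbbdbb' = {A,S}
  T[1,11] 'dbdcbbbdbbb' = ∅
  T[0,11] 'bdbdcbbbdbbb' = {A,S}

S ∈ T[0,11] ⇒ YES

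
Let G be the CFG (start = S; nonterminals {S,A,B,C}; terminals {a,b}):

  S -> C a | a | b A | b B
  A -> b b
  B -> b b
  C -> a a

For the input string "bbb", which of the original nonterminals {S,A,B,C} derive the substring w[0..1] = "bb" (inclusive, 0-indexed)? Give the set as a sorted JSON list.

CNF form of G:
  S -> C T1 | T0 A | T0 B | a
  A -> T0 T0
  B -> T0 T0
  C -> T1 T1
  T0 -> b
  T1 -> a

Fill CYK table bottom-up, restricted to cells inside w[0..1]:
  [0..0]={T0}  "b"  orig:{}
  [1..1]={T0}  "b"  orig:{}
  [0..1]={A,B}  "bb"

Original NTs in T[0,1] deriving "bb": ["A", "B"]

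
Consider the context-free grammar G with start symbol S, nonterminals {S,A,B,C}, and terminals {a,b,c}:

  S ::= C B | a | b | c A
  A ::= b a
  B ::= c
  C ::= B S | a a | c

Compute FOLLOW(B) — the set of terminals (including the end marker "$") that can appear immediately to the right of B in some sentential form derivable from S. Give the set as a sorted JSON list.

FIRST sets, iterate to fixpoint:
[1]
  A via A→b a: +{b}
  B via B→c: +{c}
  C via C→B S: +{c}
  C via C→a a: +{a}
  S via S→C B: +{a,c}
  S via S→b: +{b}
  FIRST[S]={a,b,c}  FIRST[A]={b}  FIRST[B]={c}  FIRST[C]={a,c}
[2] — fixpoint
  FIRST[S]={a,b,c}  FIRST[A]={b}  FIRST[B]={c}  FIRST[C]={a,c}

FOLLOW iteration:
seed FOLLOW(S) with $
round 1:
  C→B S: FOLLOW(B) ⊇ FIRST(S) = {a,b,c}; new: +{a,b,c}
  S→C B: FOLLOW(C) ⊇ FIRST(B) = {c}; new: +{c}
  S→C B: FOLLOW(B) ⊇ FOLLOW(S) ⊇ {$}; new: +{$}
  S→c A: FOLLOW(A) ⊇ FOLLOW(S) ⊇ {$}; new: +{$}
  FOLLOW[S]={$}  FOLLOW[A]={$}  FOLLOW[B]={$,a,b,c}  FOLLOW[C]={c}
round 2:
  C→B S: FOLLOW(S) ⊇ FOLLOW(C) ⊇ {c}; new: +{c}
  S→c A: FOLLOW(A) ⊇ FOLLOW(S) ⊇ {$,c}; new: +{c}
  FOLLOW[S]={$,c}  FOLLOW[A]={$,c}  FOLLOW[B]={$,a,b,c}  FOLLOW[C]={c}
round 3: (stable)
  FOLLOW[S]={$,c}  FOLLOW[A]={$,c}  FOLLOW[B]={$,a,b,c}  FOLLOW[C]={c}

FOLLOW(B) = ["$", "a", "b", "c"]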